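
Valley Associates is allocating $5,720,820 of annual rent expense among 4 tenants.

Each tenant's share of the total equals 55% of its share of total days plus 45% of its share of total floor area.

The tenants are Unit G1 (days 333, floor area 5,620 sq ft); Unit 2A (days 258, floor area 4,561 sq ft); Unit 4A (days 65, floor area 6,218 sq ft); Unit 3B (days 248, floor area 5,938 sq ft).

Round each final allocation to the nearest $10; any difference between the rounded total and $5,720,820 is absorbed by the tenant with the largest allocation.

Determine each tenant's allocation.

Unit G1: $1,806,750 | Unit 2A: $1,423,650 | Unit 4A: $942,870 | Unit 3B: $1,547,550

Days total 904; floor area total 22,337.
Combined weights (55% days + 45% floor area): Unit G1 0.3158; Unit 2A 0.2489; Unit 4A 0.1648; Unit 3B 0.2705.
Raw shares: Unit G1 1,806,748.09; Unit 2A 1,423,652.87; Unit 4A 942,870.96; Unit 3B 1,547,548.08.
After rounding ($10): Unit G1 $1,806,750; Unit 2A $1,423,650; Unit 4A $942,870; Unit 3B $1,547,550. Sum = $5,720,820.
No rounding difference to absorb.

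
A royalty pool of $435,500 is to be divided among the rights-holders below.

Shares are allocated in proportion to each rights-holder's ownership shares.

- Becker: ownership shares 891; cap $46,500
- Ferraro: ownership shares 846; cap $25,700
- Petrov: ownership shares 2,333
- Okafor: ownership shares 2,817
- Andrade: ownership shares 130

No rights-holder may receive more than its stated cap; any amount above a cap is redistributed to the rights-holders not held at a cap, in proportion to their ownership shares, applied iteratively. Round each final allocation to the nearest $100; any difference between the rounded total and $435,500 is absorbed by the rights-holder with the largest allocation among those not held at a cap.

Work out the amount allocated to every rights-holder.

Total ownership shares = 7,017.
Proportional shares (ignoring caps): Becker 55,298.63; Ferraro 52,505.77; Petrov 144,794.29; Okafor 174,833.05; Andrade 8,068.26.
Capped: Becker ($46,500), Ferraro ($25,700); remaining pool $363,300 reallocated over remaining ownership shares 5,280.
Redistributed shares: Petrov 160,526.31 → $160,500; Okafor 193,828.81 → $193,800; Andrade 8,944.89 → $8,900.
Rounding difference +$100 applied to Okafor → $193,900.

Becker: $46,500 · Ferraro: $25,700 · Petrov: $160,500 · Okafor: $193,900 · Andrade: $8,900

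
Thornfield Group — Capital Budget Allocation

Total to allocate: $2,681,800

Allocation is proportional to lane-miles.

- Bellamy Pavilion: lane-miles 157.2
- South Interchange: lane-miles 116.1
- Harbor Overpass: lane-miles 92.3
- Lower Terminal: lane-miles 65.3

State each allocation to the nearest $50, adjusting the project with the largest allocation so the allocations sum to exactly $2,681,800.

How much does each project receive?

Total lane-miles = 430.9.
Raw shares: Bellamy Pavilion 157.2/430.9 × $2,681,800 = 978,368.44; South Interchange 116.1/430.9 × $2,681,800 = 722,573.64; Harbor Overpass 92.3/430.9 × $2,681,800 = 574,449.15; Lower Terminal 65.3/430.9 × $2,681,800 = 406,408.77.
Rounded to nearest $50: Bellamy Pavilion $978,350; South Interchange $722,550; Harbor Overpass $574,450; Lower Terminal $406,400. Sum = $2,681,750.
Difference $2,681,800 − $2,681,750 = +$50 applied to largest allocation (Bellamy Pavilion): Bellamy Pavilion becomes $978,400.

Bellamy Pavilion: $978,400; South Interchange: $722,550; Harbor Overpass: $574,450; Lower Terminal: $406,400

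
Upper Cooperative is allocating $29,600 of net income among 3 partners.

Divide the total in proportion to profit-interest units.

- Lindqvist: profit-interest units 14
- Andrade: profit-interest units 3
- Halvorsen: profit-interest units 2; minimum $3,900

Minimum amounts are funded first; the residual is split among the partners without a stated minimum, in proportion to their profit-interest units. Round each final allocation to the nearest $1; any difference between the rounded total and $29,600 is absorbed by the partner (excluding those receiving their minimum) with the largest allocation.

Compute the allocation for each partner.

Minimums first: Halvorsen $3,900. Remaining pool $25,700.
Remaining pool split over remaining profit-interest units 17: Lindqvist 21,164.71 → $21,165; Andrade 4,535.29 → $4,535.

Lindqvist: $21,165 | Andrade: $4,535 | Halvorsen: $3,900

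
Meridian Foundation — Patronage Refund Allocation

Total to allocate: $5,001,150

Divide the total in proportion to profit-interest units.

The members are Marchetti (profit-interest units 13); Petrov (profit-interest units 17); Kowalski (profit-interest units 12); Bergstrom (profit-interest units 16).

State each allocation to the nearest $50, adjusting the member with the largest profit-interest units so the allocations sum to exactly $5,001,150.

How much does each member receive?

Marchetti: $1,120,950 | Petrov: $1,465,850 | Kowalski: $1,034,700 | Bergstrom: $1,379,650

Profit-interest units total: 13 + 17 + 12 + 16 = 58.
Raw shares: Marchetti 1,120,947.41; Petrov 1,465,854.31; Kowalski 1,034,720.69; Bergstrom 1,379,627.59.
Rounded to nearest $50: Marchetti $1,120,950; Petrov $1,465,850; Kowalski $1,034,700; Bergstrom $1,379,650. Sum = $5,001,150.
No rounding difference to absorb.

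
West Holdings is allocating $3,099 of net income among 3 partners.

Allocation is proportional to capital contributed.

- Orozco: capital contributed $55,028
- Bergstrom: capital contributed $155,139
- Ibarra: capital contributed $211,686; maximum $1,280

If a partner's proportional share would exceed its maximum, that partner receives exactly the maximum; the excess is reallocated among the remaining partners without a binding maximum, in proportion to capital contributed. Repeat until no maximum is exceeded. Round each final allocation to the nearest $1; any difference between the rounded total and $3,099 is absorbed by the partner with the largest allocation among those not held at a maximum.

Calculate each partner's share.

Capital contributed total: 421,853.
Proportional shares (ignoring caps): Orozco 404.24; Bergstrom 1,139.68; Ibarra 1,555.08.
Held at cap: Ibarra ($1,280); residual $1,819 reallocated over remaining capital contributed 210,167.
Shares after redistribution: Orozco 476.27 → $476; Bergstrom 1,342.73 → $1,343.

Orozco: $476; Bergstrom: $1,343; Ibarra: $1,280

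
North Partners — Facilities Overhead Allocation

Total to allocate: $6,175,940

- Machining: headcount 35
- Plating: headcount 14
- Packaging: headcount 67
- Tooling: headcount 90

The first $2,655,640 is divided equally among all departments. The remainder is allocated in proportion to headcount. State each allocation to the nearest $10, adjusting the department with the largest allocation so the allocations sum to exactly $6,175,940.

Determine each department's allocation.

$2,655,640 shared equally gives $663,910 per department.
Remainder $3,520,300 by headcount (total 206): Machining 598,109.22 → $598,110; Plating 239,243.69 → $239,240; Packaging 1,144,951.94 → $1,144,950; Tooling 1,537,995.15 → $1,538,000.
Totals: Machining $663,910 + $598,110 = $1,262,020; Plating $663,910 + $239,240 = $903,150; Packaging $663,910 + $1,144,950 = $1,808,860; Tooling $663,910 + $1,538,000 = $2,201,910.

Machining: $1,262,020 | Plating: $903,150 | Packaging: $1,808,860 | Tooling: $2,201,910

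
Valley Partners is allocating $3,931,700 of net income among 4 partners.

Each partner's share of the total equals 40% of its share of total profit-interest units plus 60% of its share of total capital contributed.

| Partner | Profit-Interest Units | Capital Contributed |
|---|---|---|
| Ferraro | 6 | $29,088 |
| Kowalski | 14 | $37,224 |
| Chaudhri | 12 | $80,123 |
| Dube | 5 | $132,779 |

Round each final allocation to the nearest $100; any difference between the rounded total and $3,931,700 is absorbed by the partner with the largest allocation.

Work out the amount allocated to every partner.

Profit-interest units total 37; capital contributed total 279,214.
Blended shares (40% profit-interest units + 60% capital contributed): Ferraro 0.1274; Kowalski 0.2313; Chaudhri 0.3019; Dube 0.3394.
Unrounded shares: Ferraro 500,787.55; Kowalski 909,565.81; Chaudhri 1,187,000.65; Dube 1,334,346.00.
After rounding ($100): Ferraro $500,800; Kowalski $909,600; Chaudhri $1,187,000; Dube $1,334,300. Sum = $3,931,700.
No rounding difference to absorb.

Ferraro: $500,800 · Kowalski: $909,600 · Chaudhri: $1,187,000 · Dube: $1,334,300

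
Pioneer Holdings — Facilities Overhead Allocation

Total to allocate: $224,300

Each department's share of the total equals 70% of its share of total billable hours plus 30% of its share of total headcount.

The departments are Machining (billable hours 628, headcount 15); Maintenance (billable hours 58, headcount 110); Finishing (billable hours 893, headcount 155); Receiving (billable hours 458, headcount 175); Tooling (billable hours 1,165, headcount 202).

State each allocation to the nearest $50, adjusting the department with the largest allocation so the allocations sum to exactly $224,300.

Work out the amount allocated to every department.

Totals — billable hours 3,202, headcount 657.
Composite weights (70% billable hours + 30% headcount): Machining 0.1441; Maintenance 0.0629; Finishing 0.2660; Receiving 0.1800; Tooling 0.3469.
Unrounded shares: Machining 32,330.27; Maintenance 14,110.24; Finishing 59,663.35; Receiving 40,381.54; Tooling 77,814.61.
At nearest $50: Machining $32,350; Maintenance $14,100; Finishing $59,650; Receiving $40,400; Tooling $77,800. Sum = $224,300.
Sum already equals the total — no adjustment.

Machining: $32,350 | Maintenance: $14,100 | Finishing: $59,650 | Receiving: $40,400 | Tooling: $77,800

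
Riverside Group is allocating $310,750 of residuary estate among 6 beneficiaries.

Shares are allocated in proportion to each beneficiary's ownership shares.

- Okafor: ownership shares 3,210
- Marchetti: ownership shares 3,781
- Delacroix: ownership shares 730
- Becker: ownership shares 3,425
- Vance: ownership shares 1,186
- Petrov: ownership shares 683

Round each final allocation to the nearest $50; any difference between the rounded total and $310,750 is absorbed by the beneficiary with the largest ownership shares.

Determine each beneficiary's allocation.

Combined ownership shares = 13,015.
Proportional shares: Okafor 3,210/13,015 × $310,750 = 76,642.91; Marchetti 3,781/13,015 × $310,750 = 90,276.28; Delacroix 730/13,015 × $310,750 = 17,429.70; Becker 3,425/13,015 × $310,750 = 81,776.32; Vance 1,186/13,015 × $310,750 = 28,317.29; Petrov 683/13,015 × $310,750 = 16,307.51.
At nearest $50: Okafor $76,650; Marchetti $90,300; Delacroix $17,450; Becker $81,800; Vance $28,300; Petrov $16,300. Sum = $310,800.
Difference $310,750 − $310,800 = −$50 applied to largest ownership shares (Marchetti): Marchetti becomes $90,250.

Okafor: $76,650 | Marchetti: $90,250 | Delacroix: $17,450 | Becker: $81,800 | Vance: $28,300 | Petrov: $16,300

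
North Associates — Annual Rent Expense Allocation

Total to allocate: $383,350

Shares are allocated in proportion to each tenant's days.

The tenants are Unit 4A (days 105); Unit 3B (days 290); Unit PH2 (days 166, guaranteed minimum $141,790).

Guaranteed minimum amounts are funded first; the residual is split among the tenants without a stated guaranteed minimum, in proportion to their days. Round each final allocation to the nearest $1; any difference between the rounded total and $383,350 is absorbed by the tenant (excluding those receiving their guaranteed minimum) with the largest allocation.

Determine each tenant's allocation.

Unit 4A: $64,212 | Unit 3B: $177,348 | Unit PH2: $141,790

Guaranteed amounts: Unit PH2 $141,790. Balance $241,560.
Balance split over remaining days 395: Unit 4A 64,212.15 → $64,212; Unit 3B 177,347.85 → $177,348.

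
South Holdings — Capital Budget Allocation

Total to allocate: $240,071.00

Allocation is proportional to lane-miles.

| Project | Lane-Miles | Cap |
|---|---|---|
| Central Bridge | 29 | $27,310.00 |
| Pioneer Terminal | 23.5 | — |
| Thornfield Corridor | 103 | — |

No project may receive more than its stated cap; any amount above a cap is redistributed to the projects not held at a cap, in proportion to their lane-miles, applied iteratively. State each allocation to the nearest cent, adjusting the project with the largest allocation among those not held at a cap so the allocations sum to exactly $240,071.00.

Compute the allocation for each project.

Central Bridge: $27,310.00 | Pioneer Terminal: $39,524.77 | Thornfield Corridor: $173,236.23

Total lane-miles = 155.5.
Unconstrained shares: Central Bridge 44,772.0836; Pioneer Terminal 36,280.8264; Thornfield Corridor 159,018.0900.
Capped: Central Bridge ($27,310.00); balance $212,761.00 reallocated over remaining lane-miles 126.5.
Remaining shares: Pioneer Terminal 39,524.7708 → $39,524.77; Thornfield Corridor 173,236.2292 → $173,236.23.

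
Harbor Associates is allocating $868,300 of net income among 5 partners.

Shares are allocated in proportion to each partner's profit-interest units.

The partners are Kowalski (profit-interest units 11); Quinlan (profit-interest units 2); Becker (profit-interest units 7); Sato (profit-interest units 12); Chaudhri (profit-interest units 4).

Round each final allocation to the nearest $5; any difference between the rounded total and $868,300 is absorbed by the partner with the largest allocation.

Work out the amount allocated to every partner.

Kowalski: $265,315 | Quinlan: $48,240 | Becker: $168,835 | Sato: $289,430 | Chaudhri: $96,480

Sum of profit-interest units: 36.
Proportional shares: Kowalski 11/36 × $868,300 = 265,313.89; Quinlan 2/36 × $868,300 = 48,238.89; Becker 7/36 × $868,300 = 168,836.11; Sato 12/36 × $868,300 = 289,433.33; Chaudhri 4/36 × $868,300 = 96,477.78.
After rounding ($5): Kowalski $265,315; Quinlan $48,240; Becker $168,835; Sato $289,435; Chaudhri $96,480. Sum = $868,305.
Difference $868,300 − $868,305 = −$5 applied to largest allocation (Sato): Sato becomes $289,430.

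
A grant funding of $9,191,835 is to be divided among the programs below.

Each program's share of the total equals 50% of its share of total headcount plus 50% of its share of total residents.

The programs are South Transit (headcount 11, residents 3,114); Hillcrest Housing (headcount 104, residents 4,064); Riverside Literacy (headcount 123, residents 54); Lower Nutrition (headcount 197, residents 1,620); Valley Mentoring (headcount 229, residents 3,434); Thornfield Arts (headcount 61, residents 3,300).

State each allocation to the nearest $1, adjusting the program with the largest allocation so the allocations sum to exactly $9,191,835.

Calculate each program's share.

Headcount total 725; residents total 15,586.
Composite weights (50% headcount + 50% residents): South Transit 0.1075; Hillcrest Housing 0.2021; Riverside Literacy 0.0866; Lower Nutrition 0.1878; Valley Mentoring 0.2681; Thornfield Arts 0.1479.
Pro-rata amounts: South Transit 987,971.06; Hillcrest Housing 1,857,647.33; Riverside Literacy 795,644.41; Lower Nutrition 1,726,518.78; Valley Mentoring 2,464,275.82; Thornfield Arts 1,359,777.59.
After rounding ($1): South Transit $987,971; Hillcrest Housing $1,857,647; Riverside Literacy $795,644; Lower Nutrition $1,726,519; Valley Mentoring $2,464,276; Thornfield Arts $1,359,778. Sum = $9,191,835.
Rounded total matches; no reconciliation needed.

South Transit: $987,971 · Hillcrest Housing: $1,857,647 · Riverside Literacy: $795,644 · Lower Nutrition: $1,726,519 · Valley Mentoring: $2,464,276 · Thornfield Arts: $1,359,778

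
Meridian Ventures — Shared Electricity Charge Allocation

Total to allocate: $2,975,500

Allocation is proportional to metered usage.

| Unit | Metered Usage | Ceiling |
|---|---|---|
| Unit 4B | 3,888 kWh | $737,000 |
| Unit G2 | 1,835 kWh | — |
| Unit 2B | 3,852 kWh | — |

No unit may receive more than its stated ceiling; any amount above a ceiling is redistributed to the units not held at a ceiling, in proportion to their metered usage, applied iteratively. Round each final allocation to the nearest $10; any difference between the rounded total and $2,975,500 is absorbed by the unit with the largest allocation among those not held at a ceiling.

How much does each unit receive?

Unit 4B: $737,000; Unit G2: $722,290; Unit 2B: $1,516,210

Total metered usage = 9,575.
Proportional shares (ignoring caps): Unit 4B 1,208,223.92; Unit G2 570,239.43; Unit 2B 1,197,036.66.
Cap binds for Unit 4B ($737,000); balance $2,238,500 reallocated over remaining metered usage 5,687.
Redistributed shares: Unit G2 722,287.23 → $722,290; Unit 2B 1,516,212.77 → $1,516,210.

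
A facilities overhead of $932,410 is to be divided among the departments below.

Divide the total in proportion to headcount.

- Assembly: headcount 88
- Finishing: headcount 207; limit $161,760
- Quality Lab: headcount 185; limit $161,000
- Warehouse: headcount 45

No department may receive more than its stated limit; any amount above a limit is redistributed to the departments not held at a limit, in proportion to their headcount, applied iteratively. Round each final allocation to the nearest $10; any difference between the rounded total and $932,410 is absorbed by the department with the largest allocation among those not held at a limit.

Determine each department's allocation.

Total headcount = 525.
Unconstrained shares: Assembly 156,289.68; Finishing 367,635.94; Quality Lab 328,563.52; Warehouse 79,920.86.
Cap binds for Finishing ($161,760), Quality Lab ($161,000); balance $609,650 reallocated over remaining headcount 133.
Shares after redistribution: Assembly 403,377.44 → $403,380; Warehouse 206,272.56 → $206,270.

Assembly: $403,380; Finishing: $161,760; Quality Lab: $161,000; Warehouse: $206,270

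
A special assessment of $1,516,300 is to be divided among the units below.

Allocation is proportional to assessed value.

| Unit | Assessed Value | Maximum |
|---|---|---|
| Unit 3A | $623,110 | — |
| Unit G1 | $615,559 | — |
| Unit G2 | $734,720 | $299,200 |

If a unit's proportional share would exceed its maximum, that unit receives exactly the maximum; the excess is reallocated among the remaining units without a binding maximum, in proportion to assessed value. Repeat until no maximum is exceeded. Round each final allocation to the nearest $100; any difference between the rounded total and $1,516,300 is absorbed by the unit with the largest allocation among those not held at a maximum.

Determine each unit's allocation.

Unit 3A: $612,300; Unit G1: $604,800; Unit G2: $299,200

Sum of assessed value: 1,973,389.
Pro-rata shares before constraints: Unit 3A 478,781.27; Unit G1 472,979.28; Unit G2 564,539.45.
Cap binds for Unit G2 ($299,200); remaining pool $1,217,100 reallocated over remaining assessed value 1,238,669.
Remaining shares: Unit 3A 612,259.76 → $612,300; Unit G1 604,840.24 → $604,800.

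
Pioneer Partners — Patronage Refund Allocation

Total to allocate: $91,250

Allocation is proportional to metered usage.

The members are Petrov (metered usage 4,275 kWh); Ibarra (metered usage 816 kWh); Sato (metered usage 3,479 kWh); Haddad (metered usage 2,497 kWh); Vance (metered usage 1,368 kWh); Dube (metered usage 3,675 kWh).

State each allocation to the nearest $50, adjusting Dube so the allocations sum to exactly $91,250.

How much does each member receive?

Metered usage total: 16,110.
Pro-rata amounts: Petrov 4,275/16,110 × $91,250 = 24,214.39; Ibarra 816/16,110 × $91,250 = 4,621.97; Sato 3,479/16,110 × $91,250 = 19,705.70; Haddad 2,497/16,110 × $91,250 = 14,143.47; Vance 1,368/16,110 × $91,250 = 7,748.60; Dube 3,675/16,110 × $91,250 = 20,815.88.
At nearest $50: Petrov $24,200; Ibarra $4,600; Sato $19,700; Haddad $14,150; Vance $7,750; Dube $20,800. Sum = $91,200.
Difference $91,250 − $91,200 = +$50 applied to Dube: Dube becomes $20,850.

Petrov: $24,200; Ibarra: $4,600; Sato: $19,700; Haddad: $14,150; Vance: $7,750; Dube: $20,850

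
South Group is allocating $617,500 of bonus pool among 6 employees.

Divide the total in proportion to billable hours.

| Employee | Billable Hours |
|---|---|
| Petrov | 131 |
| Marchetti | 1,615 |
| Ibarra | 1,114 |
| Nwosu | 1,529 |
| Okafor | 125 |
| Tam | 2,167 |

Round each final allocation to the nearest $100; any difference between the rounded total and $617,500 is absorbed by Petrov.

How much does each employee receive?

Combined billable hours = 6,681.
Pro-rata amounts: Petrov 131/6,681 × $617,500 = 12,107.84; Marchetti 1,615/6,681 × $617,500 = 149,268.45; Ibarra 1,114/6,681 × $617,500 = 102,962.88; Nwosu 1,529/6,681 × $617,500 = 141,319.79; Okafor 125/6,681 × $617,500 = 11,553.29; Tam 2,167/6,681 × $617,500 = 200,287.76.
Rounded to nearest $100: Petrov $12,100; Marchetti $149,300; Ibarra $103,000; Nwosu $141,300; Okafor $11,600; Tam $200,300. Sum = $617,600.
Difference $617,500 − $617,600 = −$100 applied to Petrov: Petrov becomes $12,000.

Petrov: $12,000; Marchetti: $149,300; Ibarra: $103,000; Nwosu: $141,300; Okafor: $11,600; Tam: $200,300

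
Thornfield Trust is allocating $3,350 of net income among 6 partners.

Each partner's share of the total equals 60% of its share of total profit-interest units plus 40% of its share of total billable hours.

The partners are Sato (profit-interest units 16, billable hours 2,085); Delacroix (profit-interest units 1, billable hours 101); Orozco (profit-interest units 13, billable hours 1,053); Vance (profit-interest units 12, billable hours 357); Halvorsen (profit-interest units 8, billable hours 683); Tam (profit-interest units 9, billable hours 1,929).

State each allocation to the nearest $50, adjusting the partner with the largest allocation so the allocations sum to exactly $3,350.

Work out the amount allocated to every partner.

Totals — profit-interest units 59, billable hours 6,208.
Composite weights (60% profit-interest units + 40% billable hours): Sato 0.2971; Delacroix 0.0167; Orozco 0.2001; Vance 0.1450; Halvorsen 0.1254; Tam 0.2158.
Proportional shares: Sato 995.13; Delacroix 55.87; Orozco 670.17; Vance 485.87; Halvorsen 419.97; Tam 722.99.
Rounded to nearest $50: Sato $1,000; Delacroix $50; Orozco $650; Vance $500; Halvorsen $400; Tam $700. Sum = $3,300.
Difference $3,350 − $3,300 = +$50 applied to largest allocation (Sato): Sato becomes $1,050.

Sato: $1,050 | Delacroix: $50 | Orozco: $650 | Vance: $500 | Halvorsen: $400 | Tam: $700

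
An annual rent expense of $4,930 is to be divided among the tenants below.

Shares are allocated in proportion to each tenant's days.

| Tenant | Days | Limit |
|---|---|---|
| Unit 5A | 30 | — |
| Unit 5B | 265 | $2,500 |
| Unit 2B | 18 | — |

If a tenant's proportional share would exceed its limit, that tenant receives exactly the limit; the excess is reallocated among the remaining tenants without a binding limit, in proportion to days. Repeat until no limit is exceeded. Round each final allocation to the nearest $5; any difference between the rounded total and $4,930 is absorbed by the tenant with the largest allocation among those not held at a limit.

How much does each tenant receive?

Unit 5A: $1,520 | Unit 5B: $2,500 | Unit 2B: $910

Total days = 313.
Unconstrained shares: Unit 5A 472.52; Unit 5B 4,173.96; Unit 2B 283.51.
Cap binds for Unit 5B ($2,500); remaining pool $2,430 reallocated over remaining days 48.
Redistributed shares: Unit 5A 1,518.75 → $1,520; Unit 2B 911.25 → $910.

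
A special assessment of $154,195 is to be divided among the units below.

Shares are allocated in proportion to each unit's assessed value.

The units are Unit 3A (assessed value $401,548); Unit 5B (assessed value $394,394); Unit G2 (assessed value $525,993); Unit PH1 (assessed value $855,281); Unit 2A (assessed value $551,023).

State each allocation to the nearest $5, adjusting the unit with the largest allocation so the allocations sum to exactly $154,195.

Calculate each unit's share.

Combined assessed value = 2,728,239.
Proportional shares: Unit 3A 401,548/2,728,239 × $154,195 = 22,694.75; Unit 5B 394,394/2,728,239 × $154,195 = 22,290.42; Unit G2 525,993/2,728,239 × $154,195 = 29,728.15; Unit PH1 855,281/2,728,239 × $154,195 = 48,338.89; Unit 2A 551,023/2,728,239 × $154,195 = 31,142.80.
At nearest $5: Unit 3A $22,695; Unit 5B $22,290; Unit G2 $29,730; Unit PH1 $48,340; Unit 2A $31,145. Sum = $154,200.
Difference $154,195 − $154,200 = −$5 applied to largest allocation (Unit PH1): Unit PH1 becomes $48,335.

Unit 3A: $22,695 | Unit 5B: $22,290 | Unit G2: $29,730 | Unit PH1: $48,335 | Unit 2A: $31,145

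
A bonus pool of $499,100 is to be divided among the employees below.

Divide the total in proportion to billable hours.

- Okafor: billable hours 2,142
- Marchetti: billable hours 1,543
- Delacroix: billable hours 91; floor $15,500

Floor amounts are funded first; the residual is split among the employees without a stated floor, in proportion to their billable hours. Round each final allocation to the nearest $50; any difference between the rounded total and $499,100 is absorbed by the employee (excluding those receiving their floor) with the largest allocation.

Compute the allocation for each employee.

Guaranteed amounts: Delacroix $15,500. Balance $483,600.
Balance split over remaining billable hours 3,685: Okafor 281,104.80 → $281,100; Marchetti 202,495.20 → $202,500.

Okafor: $281,100 · Marchetti: $202,500 · Delacroix: $15,500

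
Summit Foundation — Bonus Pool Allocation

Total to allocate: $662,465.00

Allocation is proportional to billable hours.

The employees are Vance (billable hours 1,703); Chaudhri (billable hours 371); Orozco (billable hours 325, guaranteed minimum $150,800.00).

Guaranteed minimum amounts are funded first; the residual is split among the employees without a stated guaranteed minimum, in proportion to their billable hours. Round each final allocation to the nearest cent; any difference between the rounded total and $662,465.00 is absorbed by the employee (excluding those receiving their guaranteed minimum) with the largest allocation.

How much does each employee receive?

Vance: $420,137.65 | Chaudhri: $91,527.35 | Orozco: $150,800.00

Guaranteed amounts: Orozco $150,800.00. Residual $511,665.00.
Residual split over remaining billable hours 2,074: Vance 420,137.6543 → $420,137.65; Chaudhri 91,527.3457 → $91,527.35.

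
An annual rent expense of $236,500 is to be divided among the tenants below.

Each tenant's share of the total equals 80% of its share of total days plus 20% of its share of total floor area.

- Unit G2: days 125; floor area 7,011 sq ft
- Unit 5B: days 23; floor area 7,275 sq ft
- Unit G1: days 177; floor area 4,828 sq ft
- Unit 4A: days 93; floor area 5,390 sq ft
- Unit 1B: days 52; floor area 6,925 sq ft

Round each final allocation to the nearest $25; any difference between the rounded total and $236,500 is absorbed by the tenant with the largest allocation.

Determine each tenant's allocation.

Unit G2: $60,875 | Unit 5B: $20,200 | Unit G1: $78,525 | Unit 4A: $45,550 | Unit 1B: $31,350

Days total 470; floor area total 31,429.
Blended shares (80% days + 20% floor area): Unit G2 0.2574; Unit 5B 0.0854; Unit G1 0.3320; Unit 4A 0.1926; Unit 1B 0.1326.
Proportional shares: Unit G2 60,870.56; Unit 5B 20,207.45; Unit G1 78,517.96; Unit 4A 45,549.29; Unit 1B 31,354.75.
After rounding ($25): Unit G2 $60,875; Unit 5B $20,200; Unit G1 $78,525; Unit 4A $45,550; Unit 1B $31,350. Sum = $236,500.
Rounded total matches; no reconciliation needed.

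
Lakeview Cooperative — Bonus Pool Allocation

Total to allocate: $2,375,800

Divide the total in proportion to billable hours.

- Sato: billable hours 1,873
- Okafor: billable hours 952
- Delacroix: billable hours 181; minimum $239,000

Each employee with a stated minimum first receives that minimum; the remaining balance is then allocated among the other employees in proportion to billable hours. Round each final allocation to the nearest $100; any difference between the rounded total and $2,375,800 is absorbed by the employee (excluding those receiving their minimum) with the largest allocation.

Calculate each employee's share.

Fund the minimums — Delacroix $239,000. Residual $2,136,800.
Residual split over remaining billable hours 2,825: Sato 1,416,717.31 → $1,416,700; Okafor 720,082.69 → $720,100.

Sato: $1,416,700 | Okafor: $720,100 | Delacroix: $239,000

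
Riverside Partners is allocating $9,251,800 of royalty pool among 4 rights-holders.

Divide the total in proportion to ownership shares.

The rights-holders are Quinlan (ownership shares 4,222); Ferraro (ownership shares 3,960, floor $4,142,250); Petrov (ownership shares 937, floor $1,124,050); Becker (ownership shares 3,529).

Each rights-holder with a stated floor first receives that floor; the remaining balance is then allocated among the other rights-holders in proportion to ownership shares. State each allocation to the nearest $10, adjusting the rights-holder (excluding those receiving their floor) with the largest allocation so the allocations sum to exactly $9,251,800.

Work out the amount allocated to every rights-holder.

Minimums first: Ferraro $4,142,250; Petrov $1,124,050. Remaining pool $3,985,500.
Remaining pool split over remaining ownership shares 7,751: Quinlan 2,170,917.43 → $2,170,920; Becker 1,814,582.57 → $1,814,580.

Quinlan: $2,170,920 | Ferraro: $4,142,250 | Petrov: $1,124,050 | Becker: $1,814,580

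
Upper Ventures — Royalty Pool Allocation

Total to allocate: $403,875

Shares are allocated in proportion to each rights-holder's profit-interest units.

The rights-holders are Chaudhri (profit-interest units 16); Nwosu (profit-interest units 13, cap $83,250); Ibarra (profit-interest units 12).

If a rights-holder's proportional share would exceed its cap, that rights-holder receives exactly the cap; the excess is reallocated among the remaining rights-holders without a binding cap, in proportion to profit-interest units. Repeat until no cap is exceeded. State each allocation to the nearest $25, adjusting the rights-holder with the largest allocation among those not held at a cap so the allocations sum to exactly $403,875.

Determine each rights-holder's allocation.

Chaudhri: $183,225 | Nwosu: $83,250 | Ibarra: $137,400

Profit-interest units total: 41.
Pro-rata shares before constraints: Chaudhri 157,609.76; Nwosu 128,057.93; Ibarra 118,207.32.
Held at cap: Nwosu ($83,250); residual $320,625 reallocated over remaining profit-interest units 28.
Redistributed shares: Chaudhri 183,214.29 → $183,225; Ibarra 137,410.71 → $137,400.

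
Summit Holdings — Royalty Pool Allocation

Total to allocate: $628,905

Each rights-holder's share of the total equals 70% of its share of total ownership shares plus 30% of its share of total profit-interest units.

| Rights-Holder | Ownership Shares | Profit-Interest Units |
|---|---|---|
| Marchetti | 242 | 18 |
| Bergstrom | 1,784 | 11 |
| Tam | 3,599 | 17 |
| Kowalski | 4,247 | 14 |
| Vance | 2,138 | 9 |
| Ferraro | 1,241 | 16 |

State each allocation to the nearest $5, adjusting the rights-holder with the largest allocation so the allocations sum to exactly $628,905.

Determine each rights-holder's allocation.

Totals — ownership shares 13,251, profit-interest units 85.
Composite weights (70% ownership shares + 30% profit-interest units): Marchetti 0.0763; Bergstrom 0.1331; Tam 0.2501; Kowalski 0.2738; Vance 0.1447; Ferraro 0.1220.
Proportional shares: Marchetti 47,993.85; Bergstrom 83,685.54; Tam 157,302.66; Kowalski 172,171.95; Vance 91,007.03; Ferraro 76,743.96.
Rounded to nearest $5: Marchetti $47,995; Bergstrom $83,685; Tam $157,305; Kowalski $172,170; Vance $91,005; Ferraro $76,745. Sum = $628,905.
Sum already equals the total — no adjustment.

Marchetti: $47,995 | Bergstrom: $83,685 | Tam: $157,305 | Kowalski: $172,170 | Vance: $91,005 | Ferraro: $76,745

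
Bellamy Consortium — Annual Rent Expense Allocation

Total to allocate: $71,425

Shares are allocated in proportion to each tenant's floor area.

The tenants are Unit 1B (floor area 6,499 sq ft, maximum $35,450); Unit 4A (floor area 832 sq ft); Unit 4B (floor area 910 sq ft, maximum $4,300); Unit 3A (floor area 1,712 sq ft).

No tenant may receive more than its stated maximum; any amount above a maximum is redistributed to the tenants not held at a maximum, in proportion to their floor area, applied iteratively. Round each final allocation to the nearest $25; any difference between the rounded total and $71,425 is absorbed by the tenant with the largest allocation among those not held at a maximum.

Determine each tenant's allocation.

Total floor area = 9,953.
Proportional shares (ignoring caps): Unit 1B 46,638.31; Unit 4A 5,970.62; Unit 4B 6,530.37; Unit 3A 12,285.70.
Cap binds for Unit 1B ($35,450), Unit 4B ($4,300); residual $31,675 reallocated over remaining floor area 2,544.
Shares after redistribution: Unit 4A 10,359.12 → $10,350; Unit 3A 21,315.88 → $21,325.

Unit 1B: $35,450 | Unit 4A: $10,350 | Unit 4B: $4,300 | Unit 3A: $21,325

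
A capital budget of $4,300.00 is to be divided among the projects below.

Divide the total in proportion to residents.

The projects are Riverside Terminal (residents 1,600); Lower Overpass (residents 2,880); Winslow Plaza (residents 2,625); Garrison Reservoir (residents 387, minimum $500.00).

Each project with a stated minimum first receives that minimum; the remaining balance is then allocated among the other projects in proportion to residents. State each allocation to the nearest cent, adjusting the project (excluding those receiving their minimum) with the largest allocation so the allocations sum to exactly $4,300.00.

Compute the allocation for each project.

Riverside Terminal: $855.74 · Lower Overpass: $1,540.32 · Winslow Plaza: $1,403.94 · Garrison Reservoir: $500.00

Guaranteed amounts: Garrison Reservoir $500.00. Residual $3,800.00.
Residual split over remaining residents 7,105: Riverside Terminal 855.7354 → $855.74; Lower Overpass 1,540.3237 → $1,540.32; Winslow Plaza 1,403.9409 → $1,403.94.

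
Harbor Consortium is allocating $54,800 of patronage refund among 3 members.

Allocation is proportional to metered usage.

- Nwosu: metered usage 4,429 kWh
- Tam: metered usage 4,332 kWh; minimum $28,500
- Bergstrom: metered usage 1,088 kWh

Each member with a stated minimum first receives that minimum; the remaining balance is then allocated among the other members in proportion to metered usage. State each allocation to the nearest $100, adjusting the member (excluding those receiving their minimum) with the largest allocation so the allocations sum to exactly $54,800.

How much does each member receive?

Nwosu: $21,100; Tam: $28,500; Bergstrom: $5,200

Minimums first: Tam $28,500. Balance $26,300.
Balance split over remaining metered usage 5,517: Nwosu 21,113.41 → $21,100; Bergstrom 5,186.59 → $5,200.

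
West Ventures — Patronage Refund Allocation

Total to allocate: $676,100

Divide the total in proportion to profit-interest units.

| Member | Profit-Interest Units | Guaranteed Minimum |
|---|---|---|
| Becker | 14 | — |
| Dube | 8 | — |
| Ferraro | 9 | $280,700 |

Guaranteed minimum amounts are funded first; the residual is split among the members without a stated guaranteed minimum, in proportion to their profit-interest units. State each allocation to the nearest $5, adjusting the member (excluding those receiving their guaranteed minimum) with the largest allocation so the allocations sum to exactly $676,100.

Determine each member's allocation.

Becker: $251,620; Dube: $143,780; Ferraro: $280,700

Fund the minimums — Ferraro $280,700. Balance $395,400.
Balance split over remaining profit-interest units 22: Becker 251,618.18 → $251,620; Dube 143,781.82 → $143,780.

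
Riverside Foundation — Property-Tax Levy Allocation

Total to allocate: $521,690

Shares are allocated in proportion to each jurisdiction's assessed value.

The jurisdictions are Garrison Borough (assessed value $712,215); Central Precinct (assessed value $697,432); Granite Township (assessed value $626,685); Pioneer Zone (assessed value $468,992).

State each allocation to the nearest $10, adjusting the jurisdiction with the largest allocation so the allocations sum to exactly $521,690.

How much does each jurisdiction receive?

Combined assessed value = 2,505,324.
Unrounded shares: Garrison Borough 712,215/2,505,324 × $521,690 = 148,306.34; Central Precinct 697,432/2,505,324 × $521,690 = 145,228.04; Granite Township 626,685/2,505,324 × $521,690 = 130,496.21; Pioneer Zone 468,992/2,505,324 × $521,690 = 97,659.40.
At nearest $10: Garrison Borough $148,310; Central Precinct $145,230; Granite Township $130,500; Pioneer Zone $97,660. Sum = $521,700.
Difference $521,690 − $521,700 = −$10 applied to largest allocation (Garrison Borough): Garrison Borough becomes $148,300.

Garrison Borough: $148,300; Central Precinct: $145,230; Granite Township: $130,500; Pioneer Zone: $97,660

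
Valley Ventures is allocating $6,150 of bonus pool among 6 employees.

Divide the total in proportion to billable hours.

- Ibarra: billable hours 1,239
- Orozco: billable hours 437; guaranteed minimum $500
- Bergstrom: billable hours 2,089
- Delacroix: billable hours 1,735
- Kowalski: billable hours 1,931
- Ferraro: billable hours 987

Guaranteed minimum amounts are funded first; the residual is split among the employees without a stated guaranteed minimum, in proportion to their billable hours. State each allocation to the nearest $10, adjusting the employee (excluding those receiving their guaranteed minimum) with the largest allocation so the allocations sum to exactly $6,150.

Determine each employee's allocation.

Ibarra: $880; Orozco: $500; Bergstrom: $1,470; Delacroix: $1,230; Kowalski: $1,370; Ferraro: $700

Guaranteed amounts: Orozco $500. Balance $5,650.
Balance split over remaining billable hours 7,981: Ibarra 877.13 → $880; Bergstrom 1,478.87 → $1,480; Delacroix 1,228.26 → $1,230; Kowalski 1,367.02 → $1,370; Ferraro 698.73 → $700.
Rounding difference −$10 applied to Bergstrom → $1,470.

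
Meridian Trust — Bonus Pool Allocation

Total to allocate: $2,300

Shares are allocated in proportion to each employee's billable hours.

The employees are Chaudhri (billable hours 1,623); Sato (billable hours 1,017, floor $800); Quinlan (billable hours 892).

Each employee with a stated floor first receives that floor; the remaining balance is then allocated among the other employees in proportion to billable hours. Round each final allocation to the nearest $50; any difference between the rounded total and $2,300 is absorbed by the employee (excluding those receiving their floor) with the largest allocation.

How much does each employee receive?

Minimums first: Sato $800. Remaining pool $1,500.
Remaining pool split over remaining billable hours 2,515: Chaudhri 967.99 → $950; Quinlan 532.01 → $550.

Chaudhri: $950 · Sato: $800 · Quinlan: $550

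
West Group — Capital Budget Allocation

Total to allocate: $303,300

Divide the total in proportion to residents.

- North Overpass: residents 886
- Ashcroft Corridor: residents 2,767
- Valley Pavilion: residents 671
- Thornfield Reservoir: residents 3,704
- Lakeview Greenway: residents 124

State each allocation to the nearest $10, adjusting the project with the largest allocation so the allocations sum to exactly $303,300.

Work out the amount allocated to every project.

North Overpass: $32,960 · Ashcroft Corridor: $102,950 · Valley Pavilion: $24,960 · Thornfield Reservoir: $137,820 · Lakeview Greenway: $4,610

Combined residents = 8,152.
Raw shares: North Overpass 886/8,152 × $303,300 = 32,964.16; Ashcroft Corridor 2,767/8,152 × $303,300 = 102,947.88; Valley Pavilion 671/8,152 × $303,300 = 24,964.95; Thornfield Reservoir 3,704/8,152 × $303,300 = 137,809.52; Lakeview Greenway 124/8,152 × $303,300 = 4,613.49.
After rounding ($10): North Overpass $32,960; Ashcroft Corridor $102,950; Valley Pavilion $24,960; Thornfield Reservoir $137,810; Lakeview Greenway $4,610. Sum = $303,290.
Difference $303,300 − $303,290 = +$10 applied to largest allocation (Thornfield Reservoir): Thornfield Reservoir becomes $137,820.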